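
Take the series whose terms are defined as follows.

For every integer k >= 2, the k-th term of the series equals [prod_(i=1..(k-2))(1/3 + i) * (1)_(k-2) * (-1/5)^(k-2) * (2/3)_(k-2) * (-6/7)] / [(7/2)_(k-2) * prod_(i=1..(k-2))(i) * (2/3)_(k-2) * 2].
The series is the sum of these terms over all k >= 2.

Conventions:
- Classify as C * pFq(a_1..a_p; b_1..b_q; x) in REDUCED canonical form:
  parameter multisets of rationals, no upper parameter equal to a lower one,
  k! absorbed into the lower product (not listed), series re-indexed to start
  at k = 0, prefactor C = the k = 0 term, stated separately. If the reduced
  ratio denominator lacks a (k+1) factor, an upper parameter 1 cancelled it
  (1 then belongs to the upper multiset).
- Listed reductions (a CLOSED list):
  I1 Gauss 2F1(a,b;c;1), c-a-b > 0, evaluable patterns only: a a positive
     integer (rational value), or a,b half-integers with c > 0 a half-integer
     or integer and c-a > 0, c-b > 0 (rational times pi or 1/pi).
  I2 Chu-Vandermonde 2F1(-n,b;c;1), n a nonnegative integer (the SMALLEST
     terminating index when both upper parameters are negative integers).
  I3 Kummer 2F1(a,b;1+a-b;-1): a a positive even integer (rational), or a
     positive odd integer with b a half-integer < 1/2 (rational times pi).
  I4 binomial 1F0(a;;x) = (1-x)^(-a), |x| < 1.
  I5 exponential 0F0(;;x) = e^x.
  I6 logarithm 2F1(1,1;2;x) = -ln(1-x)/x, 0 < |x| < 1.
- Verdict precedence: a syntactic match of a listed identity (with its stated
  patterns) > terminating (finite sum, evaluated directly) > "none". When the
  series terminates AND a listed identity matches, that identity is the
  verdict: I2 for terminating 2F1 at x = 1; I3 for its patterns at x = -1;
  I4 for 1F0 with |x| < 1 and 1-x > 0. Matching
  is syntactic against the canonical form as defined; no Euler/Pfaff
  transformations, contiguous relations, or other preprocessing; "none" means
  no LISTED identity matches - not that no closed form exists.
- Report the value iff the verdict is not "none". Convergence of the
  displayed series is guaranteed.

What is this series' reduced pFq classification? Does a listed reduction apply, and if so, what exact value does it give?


x = -1/5 here; the reduced form reads 2F1, upper {1, 4/3}, lower {7/2}, C = -3/7. Verdict: none. A 2F1 with upper {1, 4/3} fits none of I1-I6 at x = -1/5; the sum runs forever.

Structural cue: t_0 being -3/7, the constant factors (prefactor -3/7) combine into one prefactor.
Term ratio: r(k) = (-1/5) * (k+1) (k+4/3) / [(k+7/2) (k+1)] - poly over poly, x = (-1/5) from leading terms; C = -3/7 at k = 0.


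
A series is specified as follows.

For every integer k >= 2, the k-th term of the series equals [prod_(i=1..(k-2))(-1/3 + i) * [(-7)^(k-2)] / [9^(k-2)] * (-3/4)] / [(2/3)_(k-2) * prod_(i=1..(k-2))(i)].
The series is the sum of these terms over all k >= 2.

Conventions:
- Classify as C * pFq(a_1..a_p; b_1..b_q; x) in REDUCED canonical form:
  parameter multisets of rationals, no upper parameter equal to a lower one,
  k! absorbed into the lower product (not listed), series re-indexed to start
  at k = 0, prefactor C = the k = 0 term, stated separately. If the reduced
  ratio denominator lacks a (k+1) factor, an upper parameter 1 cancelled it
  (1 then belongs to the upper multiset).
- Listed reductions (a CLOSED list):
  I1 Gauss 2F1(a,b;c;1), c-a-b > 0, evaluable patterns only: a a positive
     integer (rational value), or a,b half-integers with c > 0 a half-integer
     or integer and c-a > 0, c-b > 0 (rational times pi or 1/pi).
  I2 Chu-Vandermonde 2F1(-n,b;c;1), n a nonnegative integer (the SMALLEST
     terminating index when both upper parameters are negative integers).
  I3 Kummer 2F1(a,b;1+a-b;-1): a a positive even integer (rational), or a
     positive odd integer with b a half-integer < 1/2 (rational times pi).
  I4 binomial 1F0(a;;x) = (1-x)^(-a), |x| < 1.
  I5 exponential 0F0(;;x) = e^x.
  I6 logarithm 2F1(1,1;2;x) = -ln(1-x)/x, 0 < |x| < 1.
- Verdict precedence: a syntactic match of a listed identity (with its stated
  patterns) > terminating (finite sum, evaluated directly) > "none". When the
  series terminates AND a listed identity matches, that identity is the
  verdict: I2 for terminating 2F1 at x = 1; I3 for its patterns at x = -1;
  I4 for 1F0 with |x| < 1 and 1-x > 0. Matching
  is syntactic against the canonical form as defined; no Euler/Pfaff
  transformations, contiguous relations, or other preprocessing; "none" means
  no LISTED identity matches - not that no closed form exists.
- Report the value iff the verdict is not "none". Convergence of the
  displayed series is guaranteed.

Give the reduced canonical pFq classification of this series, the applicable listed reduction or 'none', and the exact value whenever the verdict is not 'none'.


First insight: t_0 = -3/4 here, and the product of the first k integers (prefactor -3/4) is k!.
Adjacent-term ratio: r(k) = (-7/9) * 1 / [(k+1)] - poly over poly, x = (-7/9) from leading terms; C = -3/4 at k = 0.

The series (x = -7/9) is 0F0: upper {-}, lower {-}, prefactor -3/4. Verdict: the I5 exponential reduction matches (the 0F0 exponential series at x = -7/9). Value: (-3/4) * e^(-7/9).


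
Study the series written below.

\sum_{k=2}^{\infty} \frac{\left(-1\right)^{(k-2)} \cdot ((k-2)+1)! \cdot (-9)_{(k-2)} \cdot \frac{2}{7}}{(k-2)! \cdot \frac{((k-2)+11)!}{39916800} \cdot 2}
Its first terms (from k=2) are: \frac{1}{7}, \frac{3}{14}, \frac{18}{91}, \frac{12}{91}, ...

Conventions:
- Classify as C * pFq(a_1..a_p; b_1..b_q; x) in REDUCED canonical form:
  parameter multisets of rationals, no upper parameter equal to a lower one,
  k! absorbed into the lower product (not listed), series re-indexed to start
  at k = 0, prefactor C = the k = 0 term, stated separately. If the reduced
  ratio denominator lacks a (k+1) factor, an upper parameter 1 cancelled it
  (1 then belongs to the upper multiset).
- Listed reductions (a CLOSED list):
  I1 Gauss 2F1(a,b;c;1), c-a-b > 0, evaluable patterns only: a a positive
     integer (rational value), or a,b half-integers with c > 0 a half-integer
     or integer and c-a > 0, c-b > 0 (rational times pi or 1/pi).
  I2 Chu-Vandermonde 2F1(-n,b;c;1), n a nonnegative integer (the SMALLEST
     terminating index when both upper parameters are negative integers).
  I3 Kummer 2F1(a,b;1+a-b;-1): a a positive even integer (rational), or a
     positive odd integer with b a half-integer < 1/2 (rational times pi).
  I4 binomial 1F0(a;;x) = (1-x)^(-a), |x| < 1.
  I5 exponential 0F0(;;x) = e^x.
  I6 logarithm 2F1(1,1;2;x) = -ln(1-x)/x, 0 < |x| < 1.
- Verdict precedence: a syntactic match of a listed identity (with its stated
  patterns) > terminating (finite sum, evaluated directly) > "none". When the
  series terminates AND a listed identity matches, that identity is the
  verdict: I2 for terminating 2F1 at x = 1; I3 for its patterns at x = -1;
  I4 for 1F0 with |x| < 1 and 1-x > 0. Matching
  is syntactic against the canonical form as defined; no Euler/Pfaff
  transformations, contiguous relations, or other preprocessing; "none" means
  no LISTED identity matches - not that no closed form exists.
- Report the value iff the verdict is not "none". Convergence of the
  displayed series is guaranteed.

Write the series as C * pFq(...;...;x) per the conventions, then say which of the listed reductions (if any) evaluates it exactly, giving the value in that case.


With C = \frac{1}{7}: the canonical form is 2F1(-9, 2; 12; -1). Verdict at x = -1: the Kummer evaluation I3 matches (x = -1; c = 12 equals 1+a-b for upper {-9, 2}: listed pattern). Exact value: \frac{11}{14}.

Key step: t_0 = \frac{1}{7} here, and the factorial ratio (C = 1/7, x = -1) (k+a-1)!/(a-1)! is a rising factorial (a)_k.
Adjacent-term ratio: r(k) = -1 * (k-9) (k+2) / [(k+12) (k+1)] - rational; roots negated = parameters, x = -1, C = \frac{1}{7}.


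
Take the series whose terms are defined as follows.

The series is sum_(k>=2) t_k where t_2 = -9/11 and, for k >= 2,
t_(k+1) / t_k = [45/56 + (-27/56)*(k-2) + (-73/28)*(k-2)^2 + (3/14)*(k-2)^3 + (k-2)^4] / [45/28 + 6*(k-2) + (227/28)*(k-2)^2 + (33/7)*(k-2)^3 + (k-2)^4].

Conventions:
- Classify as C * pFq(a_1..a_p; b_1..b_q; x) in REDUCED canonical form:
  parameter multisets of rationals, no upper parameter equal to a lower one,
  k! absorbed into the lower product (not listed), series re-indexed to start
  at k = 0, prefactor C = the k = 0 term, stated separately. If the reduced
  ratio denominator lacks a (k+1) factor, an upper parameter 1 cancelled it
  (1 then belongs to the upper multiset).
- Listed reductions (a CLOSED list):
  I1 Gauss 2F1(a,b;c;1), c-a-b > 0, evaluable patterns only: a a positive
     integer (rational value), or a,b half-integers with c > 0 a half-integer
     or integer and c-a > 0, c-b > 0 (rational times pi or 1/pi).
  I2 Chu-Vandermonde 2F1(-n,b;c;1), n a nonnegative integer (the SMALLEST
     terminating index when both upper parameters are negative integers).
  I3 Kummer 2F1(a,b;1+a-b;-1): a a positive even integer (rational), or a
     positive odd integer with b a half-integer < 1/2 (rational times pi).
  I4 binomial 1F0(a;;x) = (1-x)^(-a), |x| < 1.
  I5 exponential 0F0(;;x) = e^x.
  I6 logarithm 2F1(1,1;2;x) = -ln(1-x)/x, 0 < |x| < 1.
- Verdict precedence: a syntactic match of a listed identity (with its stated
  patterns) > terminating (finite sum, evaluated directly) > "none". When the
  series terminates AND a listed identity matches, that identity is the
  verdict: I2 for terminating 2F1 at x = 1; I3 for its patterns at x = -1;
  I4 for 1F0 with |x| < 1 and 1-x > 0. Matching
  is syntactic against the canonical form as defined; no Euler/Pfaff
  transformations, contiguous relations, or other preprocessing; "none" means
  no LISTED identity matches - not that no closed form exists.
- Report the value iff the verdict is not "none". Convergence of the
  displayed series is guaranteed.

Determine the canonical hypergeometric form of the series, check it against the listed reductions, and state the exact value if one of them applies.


Canonical form: C = -9/11 times 2F1 with upper {-3/2, -1/2}, lower {3/2}, x = 1. Verdict: the half-integer Gauss pattern (I1) matches (x = 1; upper {-3/2, -1/2} half-integers, c = 3/2 in the evaluable pattern). Exact value: (-135/352) * pi.

Key observation: x = 1 and factor the ratio over Q (C = -9/11, x = 1): negated roots = parameters.
Term ratio: r(k) = 1 * (k-3/2) (k-1/2) / [(k+3/2) (k+1)] ; factor over Q: parameters, x = 1, and C = -9/11.


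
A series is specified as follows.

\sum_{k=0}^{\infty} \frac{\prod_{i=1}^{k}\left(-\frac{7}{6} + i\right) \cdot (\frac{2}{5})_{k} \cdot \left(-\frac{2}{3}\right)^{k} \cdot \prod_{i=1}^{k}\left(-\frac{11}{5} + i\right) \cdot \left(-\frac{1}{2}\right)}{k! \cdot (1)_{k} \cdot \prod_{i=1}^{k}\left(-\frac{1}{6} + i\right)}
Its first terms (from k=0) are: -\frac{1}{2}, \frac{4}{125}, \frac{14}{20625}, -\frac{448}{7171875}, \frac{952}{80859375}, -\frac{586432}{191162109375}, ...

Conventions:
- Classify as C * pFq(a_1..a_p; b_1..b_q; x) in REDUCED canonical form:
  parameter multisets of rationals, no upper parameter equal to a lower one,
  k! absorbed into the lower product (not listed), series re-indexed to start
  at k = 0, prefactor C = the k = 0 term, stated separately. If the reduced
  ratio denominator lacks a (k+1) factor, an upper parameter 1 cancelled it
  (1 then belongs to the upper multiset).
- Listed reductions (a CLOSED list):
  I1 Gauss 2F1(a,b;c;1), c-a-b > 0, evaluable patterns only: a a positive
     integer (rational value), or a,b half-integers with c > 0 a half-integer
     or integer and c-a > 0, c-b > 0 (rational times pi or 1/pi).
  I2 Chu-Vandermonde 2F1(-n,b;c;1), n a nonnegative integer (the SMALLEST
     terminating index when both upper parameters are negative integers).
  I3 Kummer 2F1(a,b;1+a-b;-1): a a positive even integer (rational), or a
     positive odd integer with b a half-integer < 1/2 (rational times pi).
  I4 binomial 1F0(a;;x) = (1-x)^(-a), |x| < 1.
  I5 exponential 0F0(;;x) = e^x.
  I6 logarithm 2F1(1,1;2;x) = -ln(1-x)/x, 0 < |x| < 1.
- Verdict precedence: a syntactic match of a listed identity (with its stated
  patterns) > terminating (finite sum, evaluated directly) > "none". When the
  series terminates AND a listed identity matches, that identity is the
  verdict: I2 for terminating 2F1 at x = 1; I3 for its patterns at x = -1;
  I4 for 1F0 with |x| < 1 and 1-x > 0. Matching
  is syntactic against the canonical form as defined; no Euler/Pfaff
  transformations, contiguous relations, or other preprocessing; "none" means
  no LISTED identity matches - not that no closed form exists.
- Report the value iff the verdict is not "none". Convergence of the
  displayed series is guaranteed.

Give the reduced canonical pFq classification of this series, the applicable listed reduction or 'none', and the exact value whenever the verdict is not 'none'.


Key observation: x = -\frac{2}{3} and the running product (prefactor -1/2) telescopes to a rising factorial.
Consecutive-term ratio: r(k) = -\frac{2}{3} * (k-\frac{6}{5}) (k-\frac{1}{6}) (k+\frac{2}{5}) / [(k+\frac{5}{6}) (k+1) (k+1)] ; factor over Q: parameters, x = -\frac{2}{3}, and C = -\frac{1}{2}.

Classification (C = -\frac{1}{2}): 3F2 with upper {-\frac{6}{5}, -\frac{1}{6}, \frac{2}{5}}, lower {\frac{5}{6}, 1}, argument x = -\frac{2}{3}. Verdict: none here - no I1-I6 shape fits x = -\frac{2}{3} with lower {\frac{5}{6}, 1}.


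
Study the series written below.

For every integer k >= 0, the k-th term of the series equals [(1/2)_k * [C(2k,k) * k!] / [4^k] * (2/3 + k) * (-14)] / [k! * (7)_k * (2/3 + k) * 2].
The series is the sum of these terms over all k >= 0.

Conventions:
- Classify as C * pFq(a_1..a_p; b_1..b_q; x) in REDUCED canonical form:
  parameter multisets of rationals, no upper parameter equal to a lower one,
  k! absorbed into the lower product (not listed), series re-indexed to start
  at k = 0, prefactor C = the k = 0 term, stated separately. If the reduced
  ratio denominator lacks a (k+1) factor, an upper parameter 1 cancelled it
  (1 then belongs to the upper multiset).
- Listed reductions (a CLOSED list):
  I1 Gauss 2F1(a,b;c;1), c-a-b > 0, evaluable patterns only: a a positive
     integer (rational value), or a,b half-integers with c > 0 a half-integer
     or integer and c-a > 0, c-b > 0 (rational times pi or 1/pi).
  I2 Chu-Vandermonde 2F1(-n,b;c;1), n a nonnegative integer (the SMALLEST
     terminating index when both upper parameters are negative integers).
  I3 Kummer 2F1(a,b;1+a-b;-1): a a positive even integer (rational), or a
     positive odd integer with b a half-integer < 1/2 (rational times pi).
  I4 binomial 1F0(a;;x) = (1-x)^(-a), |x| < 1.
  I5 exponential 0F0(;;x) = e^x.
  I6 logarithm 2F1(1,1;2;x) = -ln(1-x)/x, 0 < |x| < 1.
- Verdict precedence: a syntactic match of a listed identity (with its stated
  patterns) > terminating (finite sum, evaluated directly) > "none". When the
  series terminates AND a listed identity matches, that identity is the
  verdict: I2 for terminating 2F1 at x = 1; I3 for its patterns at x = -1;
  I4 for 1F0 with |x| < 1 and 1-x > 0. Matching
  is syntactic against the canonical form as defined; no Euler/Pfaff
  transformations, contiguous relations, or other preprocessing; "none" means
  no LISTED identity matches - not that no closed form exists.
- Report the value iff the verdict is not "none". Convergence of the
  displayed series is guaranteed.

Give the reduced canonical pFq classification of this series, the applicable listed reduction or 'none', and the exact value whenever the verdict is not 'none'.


Prefactor -7, argument 1: 2F1 with upper {1/2, 1/2} over lower {7}. Verdict: Gauss's theorem I1 (half-integer case) matches (x = 1; upper {1/2, 1/2} half-integers, c = 7 in the evaluable pattern). Its exact value is (-524288/22869) / pi.

First insight: x = 1 and the constant factors (prefactor -7) combine into one prefactor.
Ratio: r(k) = 1 * (k+1/2) (k+1/2) / [(k+7) (k+1)] - rational in k. x = 1; t_0 = -7; negate the roots.


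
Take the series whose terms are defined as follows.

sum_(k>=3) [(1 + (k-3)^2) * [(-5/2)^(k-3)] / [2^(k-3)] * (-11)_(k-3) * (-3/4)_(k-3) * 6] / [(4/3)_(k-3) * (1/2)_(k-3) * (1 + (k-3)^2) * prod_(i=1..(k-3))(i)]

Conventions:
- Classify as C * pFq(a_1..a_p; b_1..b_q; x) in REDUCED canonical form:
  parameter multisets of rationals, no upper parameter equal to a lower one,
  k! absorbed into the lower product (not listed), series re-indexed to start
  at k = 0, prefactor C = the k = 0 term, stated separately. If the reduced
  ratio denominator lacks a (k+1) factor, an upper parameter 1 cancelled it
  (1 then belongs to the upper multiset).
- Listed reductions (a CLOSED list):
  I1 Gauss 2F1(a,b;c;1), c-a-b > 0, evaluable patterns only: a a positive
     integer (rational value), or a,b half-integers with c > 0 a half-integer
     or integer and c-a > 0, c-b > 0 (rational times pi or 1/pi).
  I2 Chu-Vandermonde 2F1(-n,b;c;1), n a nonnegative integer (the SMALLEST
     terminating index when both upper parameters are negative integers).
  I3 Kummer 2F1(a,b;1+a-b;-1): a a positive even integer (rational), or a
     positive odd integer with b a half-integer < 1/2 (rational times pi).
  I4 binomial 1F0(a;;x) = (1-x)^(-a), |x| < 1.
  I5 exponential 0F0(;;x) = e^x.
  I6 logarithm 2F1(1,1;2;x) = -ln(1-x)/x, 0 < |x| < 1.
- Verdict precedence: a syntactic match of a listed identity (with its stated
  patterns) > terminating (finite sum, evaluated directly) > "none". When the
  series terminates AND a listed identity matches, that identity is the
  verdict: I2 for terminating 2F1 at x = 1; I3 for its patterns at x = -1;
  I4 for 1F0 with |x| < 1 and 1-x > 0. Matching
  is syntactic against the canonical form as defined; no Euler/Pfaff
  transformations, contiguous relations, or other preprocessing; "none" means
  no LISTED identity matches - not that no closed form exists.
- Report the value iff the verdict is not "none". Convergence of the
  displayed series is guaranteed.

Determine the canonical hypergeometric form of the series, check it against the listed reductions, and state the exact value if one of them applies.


Canonical form: C = 6 times 2F2 with upper {-11, -3/4}, lower {1/2, 4/3}, x = -5/4. Verdict: terminating at k = 11: the factor (-11)_k kills every later term; summing the 12 survivors is exact. Value: -13345474990736517137817621/82080083235754867687424.

The tell: t_0 being 6, the two k-th powers (C = 6) combine into one argument.
Step ratio: r(k) = (-5/4) * (k-11) (k-3/4) / [(k+1/2) (k+4/3) (k+1)] ; factor over Q: parameters, x = (-5/4), and C = 6.


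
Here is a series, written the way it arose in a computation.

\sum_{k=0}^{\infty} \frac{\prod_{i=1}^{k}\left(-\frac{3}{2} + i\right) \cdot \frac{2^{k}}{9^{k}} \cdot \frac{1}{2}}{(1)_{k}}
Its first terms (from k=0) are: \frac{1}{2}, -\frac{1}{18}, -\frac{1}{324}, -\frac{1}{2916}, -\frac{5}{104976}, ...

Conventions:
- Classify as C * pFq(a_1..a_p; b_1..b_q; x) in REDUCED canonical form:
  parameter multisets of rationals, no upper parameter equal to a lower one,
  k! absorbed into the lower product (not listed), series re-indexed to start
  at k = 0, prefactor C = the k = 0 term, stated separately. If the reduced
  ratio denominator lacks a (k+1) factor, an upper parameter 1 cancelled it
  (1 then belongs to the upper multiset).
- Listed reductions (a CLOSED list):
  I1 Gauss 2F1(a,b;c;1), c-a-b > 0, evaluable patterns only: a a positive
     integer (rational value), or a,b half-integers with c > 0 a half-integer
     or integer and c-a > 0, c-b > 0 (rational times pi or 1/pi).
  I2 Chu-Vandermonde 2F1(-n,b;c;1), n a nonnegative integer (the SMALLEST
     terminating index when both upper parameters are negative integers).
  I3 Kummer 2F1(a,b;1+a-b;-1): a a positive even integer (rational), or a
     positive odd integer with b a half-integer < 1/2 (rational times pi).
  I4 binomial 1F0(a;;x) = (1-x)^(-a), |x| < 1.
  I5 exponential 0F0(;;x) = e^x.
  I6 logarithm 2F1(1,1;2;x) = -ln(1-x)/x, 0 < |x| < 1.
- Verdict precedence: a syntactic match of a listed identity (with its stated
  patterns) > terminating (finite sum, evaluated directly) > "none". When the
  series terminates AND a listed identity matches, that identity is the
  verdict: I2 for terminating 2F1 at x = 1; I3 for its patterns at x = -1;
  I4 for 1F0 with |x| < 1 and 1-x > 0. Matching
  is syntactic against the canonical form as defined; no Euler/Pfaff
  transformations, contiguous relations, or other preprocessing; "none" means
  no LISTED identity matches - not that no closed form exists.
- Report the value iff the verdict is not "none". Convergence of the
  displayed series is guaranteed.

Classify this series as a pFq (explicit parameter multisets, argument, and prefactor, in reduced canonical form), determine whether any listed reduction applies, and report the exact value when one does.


This is \frac{1}{2} * 1F0(-\frac{1}{2}; -; \frac{2}{9}) in reduced canonical form. Verdict: the binomial series (I4) applies (the 1F0 binomial series: exponent 1/2, x = \frac{2}{9}). Sum: \frac{1}{2} \cdot \left(\frac{7}{9}\right)^{\frac{1}{2}}.

First insight: t_0 being \frac{1}{2}, (1)_k (C = 1/2) is k! itself.
Ratio: r(k) = \frac{2}{9} * (k-\frac{1}{2}) / [(k+1)] - rational in k, leading ratio \frac{2}{9}; with t_0 = \frac{1}{2}, classification follows.


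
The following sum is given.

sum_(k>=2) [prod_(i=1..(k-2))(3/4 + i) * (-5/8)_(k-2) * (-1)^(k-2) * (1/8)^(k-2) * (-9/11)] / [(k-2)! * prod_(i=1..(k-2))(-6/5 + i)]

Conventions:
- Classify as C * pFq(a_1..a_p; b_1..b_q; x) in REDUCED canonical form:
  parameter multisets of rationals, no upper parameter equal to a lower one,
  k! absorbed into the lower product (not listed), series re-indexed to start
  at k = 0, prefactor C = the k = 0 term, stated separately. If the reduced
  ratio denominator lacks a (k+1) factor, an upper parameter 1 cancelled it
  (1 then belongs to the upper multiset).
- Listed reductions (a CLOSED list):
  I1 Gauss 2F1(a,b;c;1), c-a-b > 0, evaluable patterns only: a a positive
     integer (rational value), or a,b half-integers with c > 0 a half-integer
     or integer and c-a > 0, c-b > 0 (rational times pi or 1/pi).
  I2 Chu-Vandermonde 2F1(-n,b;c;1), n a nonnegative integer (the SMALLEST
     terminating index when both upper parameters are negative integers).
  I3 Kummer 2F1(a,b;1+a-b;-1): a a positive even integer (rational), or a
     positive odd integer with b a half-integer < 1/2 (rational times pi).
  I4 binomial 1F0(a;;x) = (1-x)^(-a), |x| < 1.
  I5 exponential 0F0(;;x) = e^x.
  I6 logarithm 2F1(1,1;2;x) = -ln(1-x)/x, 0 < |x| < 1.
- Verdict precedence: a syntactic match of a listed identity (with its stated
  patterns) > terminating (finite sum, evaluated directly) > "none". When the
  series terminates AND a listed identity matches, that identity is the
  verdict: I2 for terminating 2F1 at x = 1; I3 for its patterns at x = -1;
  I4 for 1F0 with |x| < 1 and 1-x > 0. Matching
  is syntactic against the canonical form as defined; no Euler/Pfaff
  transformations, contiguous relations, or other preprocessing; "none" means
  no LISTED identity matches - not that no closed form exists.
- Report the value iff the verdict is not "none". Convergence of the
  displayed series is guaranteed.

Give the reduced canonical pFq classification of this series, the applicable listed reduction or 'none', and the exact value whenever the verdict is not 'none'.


Reduced: x = -1/8, 2F1, upper = {-5/8, 7/4}, lower = {-1/5}, C = -9/11. Verdict: no listed reduction: x = -1/8 and upper {-5/8, 7/4} fail every I1-I6 pattern.

Key observation: t_0 = -9/11 here, and the lower running product (C = -9/11, x = -1/8) is a rising factorial.
Adjacent-term ratio: r(k) = (-1/8) * (k-5/8) (k+7/4) / [(k-1/5) (k+1)] - rational; roots negated = parameters, x = (-1/8), C = -9/11.


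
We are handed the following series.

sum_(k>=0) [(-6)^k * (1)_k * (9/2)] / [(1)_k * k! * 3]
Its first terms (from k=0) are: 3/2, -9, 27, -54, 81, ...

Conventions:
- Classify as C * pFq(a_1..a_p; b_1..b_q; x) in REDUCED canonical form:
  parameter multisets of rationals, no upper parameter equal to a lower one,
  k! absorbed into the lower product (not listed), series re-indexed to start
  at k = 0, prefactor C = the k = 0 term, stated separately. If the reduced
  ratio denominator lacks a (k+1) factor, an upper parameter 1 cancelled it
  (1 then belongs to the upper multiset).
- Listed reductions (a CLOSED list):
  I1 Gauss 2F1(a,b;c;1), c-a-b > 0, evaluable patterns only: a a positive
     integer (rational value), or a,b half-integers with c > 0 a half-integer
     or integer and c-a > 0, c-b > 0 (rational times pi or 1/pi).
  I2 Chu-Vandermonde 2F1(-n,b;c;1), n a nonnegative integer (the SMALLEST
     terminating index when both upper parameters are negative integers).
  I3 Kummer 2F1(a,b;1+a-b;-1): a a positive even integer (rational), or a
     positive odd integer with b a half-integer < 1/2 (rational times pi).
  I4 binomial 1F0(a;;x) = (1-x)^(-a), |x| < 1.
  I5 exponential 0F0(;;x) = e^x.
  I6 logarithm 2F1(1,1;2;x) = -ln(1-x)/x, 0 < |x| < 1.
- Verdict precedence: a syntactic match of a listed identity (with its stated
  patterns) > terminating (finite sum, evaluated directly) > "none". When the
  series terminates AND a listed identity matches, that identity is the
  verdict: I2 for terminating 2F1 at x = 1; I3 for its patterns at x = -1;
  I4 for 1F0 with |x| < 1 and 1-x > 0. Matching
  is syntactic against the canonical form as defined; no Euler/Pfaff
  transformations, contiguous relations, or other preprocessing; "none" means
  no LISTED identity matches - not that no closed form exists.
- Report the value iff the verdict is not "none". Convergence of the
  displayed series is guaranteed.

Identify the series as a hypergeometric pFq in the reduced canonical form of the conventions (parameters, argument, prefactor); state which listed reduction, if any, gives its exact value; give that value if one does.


Key step: from the first term 3/2: the parameter 1 appears in both the upper and lower lists and cancels.
Ratio: r(k) = (-6) * 1 / [(k+1)] - rational in k, leading ratio (-6); with t_0 = 3/2, classification follows.

Prefactor 3/2, argument -6: 0F0 with upper {-} over lower {-}. Verdict at x = -6: exponential (I5) matches (the 0F0 exponential series at x = -6). Its exact value is (3/2) * e^(-6).


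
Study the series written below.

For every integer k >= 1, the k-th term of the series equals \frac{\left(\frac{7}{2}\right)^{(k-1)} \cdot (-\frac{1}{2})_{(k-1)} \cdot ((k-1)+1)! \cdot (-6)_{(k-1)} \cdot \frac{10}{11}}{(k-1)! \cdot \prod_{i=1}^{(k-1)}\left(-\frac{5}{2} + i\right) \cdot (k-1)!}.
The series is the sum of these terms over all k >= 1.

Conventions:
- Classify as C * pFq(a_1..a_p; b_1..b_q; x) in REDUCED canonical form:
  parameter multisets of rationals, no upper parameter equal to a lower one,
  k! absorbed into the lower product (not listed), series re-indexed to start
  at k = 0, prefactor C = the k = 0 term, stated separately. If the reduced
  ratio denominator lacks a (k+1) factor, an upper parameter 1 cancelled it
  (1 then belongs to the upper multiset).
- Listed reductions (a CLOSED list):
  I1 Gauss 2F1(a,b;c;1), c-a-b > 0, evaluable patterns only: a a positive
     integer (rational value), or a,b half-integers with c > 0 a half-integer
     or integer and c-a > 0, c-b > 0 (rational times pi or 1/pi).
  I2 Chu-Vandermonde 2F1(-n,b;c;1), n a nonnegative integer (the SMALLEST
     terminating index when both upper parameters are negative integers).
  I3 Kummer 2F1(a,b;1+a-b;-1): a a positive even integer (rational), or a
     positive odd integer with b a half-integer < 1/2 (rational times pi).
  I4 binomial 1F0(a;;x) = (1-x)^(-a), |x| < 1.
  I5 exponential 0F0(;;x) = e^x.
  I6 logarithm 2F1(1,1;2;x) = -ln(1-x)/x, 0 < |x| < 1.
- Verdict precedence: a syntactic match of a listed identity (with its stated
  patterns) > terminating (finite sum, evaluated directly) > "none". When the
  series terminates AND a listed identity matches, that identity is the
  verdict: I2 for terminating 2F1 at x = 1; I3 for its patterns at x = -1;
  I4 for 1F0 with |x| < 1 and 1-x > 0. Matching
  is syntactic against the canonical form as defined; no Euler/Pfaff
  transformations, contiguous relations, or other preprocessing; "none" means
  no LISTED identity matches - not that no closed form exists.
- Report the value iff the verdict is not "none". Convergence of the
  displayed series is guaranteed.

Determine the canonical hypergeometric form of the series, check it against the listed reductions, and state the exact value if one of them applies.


Key step: t_0 = \frac{10}{11} here, and the lower running product (prefactor 10/11) is a rising factorial.
Step ratio: r(k) = \frac{7}{2} * (k-6) (k-\frac{1}{2}) (k+2) / [(k-\frac{3}{2}) (k+1) (k+1)] - rational in k. x = \frac{7}{2}; t_0 = \frac{10}{11}; negate the roots.

Reduced: x = \frac{7}{2}, 3F2, upper = {-6, -\frac{1}{2}, 2}, lower = {-\frac{3}{2}, 1}, C = \frac{10}{11}. Verdict: terminating - upper parameter -6 makes this a finite sum (last index 6), evaluated exactly. Hence: -\frac{3203125}{352}.


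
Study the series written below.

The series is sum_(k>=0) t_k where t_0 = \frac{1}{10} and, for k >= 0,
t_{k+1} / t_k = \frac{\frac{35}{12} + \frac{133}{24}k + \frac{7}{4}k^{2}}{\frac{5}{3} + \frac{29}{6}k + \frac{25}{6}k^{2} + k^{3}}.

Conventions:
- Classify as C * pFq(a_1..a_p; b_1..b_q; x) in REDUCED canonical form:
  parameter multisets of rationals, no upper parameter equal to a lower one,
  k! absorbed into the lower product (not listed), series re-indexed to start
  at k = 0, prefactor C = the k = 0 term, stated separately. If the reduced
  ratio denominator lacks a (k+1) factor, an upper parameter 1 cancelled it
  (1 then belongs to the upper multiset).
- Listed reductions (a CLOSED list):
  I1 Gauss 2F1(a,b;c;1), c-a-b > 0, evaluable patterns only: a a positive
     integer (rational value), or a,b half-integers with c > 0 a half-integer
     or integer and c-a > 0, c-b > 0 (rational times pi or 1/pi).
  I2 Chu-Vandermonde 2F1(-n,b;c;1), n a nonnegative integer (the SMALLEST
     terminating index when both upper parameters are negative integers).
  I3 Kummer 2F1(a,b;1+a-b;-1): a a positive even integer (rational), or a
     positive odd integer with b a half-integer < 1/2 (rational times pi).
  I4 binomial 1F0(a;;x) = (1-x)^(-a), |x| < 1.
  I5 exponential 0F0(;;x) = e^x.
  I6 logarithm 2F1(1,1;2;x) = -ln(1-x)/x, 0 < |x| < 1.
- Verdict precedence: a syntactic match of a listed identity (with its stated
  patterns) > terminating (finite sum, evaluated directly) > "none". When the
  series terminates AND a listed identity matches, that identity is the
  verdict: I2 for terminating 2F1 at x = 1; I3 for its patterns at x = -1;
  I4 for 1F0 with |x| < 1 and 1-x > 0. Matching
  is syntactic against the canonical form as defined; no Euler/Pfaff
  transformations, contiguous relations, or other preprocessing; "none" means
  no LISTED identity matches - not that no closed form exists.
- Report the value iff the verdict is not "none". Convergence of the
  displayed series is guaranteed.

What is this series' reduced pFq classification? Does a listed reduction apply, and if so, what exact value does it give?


Reduced: x = \frac{7}{4}, 0F0, upper = {-}, lower = {-}, C = \frac{1}{10}. Verdict: the I5 exponential reduction matches (the 0F0 exponential series at x = \frac{7}{4}). Value: \frac{1}{10} \cdot e^{\frac{7}{4}}.

Structural cue: with t_0 = \frac{1}{10}, the ratio is unreduced: k + 2/3 divides both sides (prefactor 1/10).
Adjacent-term ratio: r(k) = \frac{7}{4} * 1 / [(k+1)] - rational in k. x = \frac{7}{4}; t_0 = \frac{1}{10}; negate the roots.


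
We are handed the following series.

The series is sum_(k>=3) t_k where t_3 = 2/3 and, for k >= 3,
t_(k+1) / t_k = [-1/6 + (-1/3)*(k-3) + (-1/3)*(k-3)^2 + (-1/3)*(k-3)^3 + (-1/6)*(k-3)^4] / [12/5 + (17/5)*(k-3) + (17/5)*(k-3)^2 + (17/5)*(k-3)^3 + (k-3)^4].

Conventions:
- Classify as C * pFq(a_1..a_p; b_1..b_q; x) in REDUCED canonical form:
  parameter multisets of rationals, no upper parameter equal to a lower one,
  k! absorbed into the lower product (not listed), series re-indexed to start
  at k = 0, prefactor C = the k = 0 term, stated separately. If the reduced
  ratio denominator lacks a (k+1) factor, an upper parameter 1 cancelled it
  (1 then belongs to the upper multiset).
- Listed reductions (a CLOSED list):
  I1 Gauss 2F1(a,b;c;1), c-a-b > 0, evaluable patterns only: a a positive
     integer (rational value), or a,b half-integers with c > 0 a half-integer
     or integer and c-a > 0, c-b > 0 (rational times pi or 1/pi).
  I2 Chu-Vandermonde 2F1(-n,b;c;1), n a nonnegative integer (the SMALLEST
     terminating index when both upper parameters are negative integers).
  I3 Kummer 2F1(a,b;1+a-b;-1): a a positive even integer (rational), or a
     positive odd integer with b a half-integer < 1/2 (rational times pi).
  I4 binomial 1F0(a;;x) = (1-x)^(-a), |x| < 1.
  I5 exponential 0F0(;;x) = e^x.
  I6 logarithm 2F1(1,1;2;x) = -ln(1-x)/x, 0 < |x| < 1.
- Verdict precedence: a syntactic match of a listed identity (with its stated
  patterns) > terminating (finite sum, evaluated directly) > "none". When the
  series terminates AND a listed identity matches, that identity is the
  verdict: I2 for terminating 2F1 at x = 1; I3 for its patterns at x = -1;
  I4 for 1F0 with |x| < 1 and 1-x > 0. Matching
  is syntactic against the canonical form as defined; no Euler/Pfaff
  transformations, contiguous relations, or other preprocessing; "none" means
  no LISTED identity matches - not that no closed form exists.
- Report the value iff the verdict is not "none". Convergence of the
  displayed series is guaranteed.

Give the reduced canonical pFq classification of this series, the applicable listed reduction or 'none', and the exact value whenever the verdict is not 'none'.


First insight: with t_0 = 2/3, the expanded ratio factors over Q; prefactor 2/3, roots give parameters.
Adjacent-term ratio: r(k) = (-1/6) * (k+1) (k+1) / [(k+12/5) (k+1)] - rational in k. x = (-1/6); t_0 = 2/3; negate the roots.

With C = 2/3: the canonical form is 2F1(1, 1; 12/5; -1/6). Verdict: none. A 2F1 with upper {1, 1} fits none of I1-I6 at x = -1/6; the sum runs forever.


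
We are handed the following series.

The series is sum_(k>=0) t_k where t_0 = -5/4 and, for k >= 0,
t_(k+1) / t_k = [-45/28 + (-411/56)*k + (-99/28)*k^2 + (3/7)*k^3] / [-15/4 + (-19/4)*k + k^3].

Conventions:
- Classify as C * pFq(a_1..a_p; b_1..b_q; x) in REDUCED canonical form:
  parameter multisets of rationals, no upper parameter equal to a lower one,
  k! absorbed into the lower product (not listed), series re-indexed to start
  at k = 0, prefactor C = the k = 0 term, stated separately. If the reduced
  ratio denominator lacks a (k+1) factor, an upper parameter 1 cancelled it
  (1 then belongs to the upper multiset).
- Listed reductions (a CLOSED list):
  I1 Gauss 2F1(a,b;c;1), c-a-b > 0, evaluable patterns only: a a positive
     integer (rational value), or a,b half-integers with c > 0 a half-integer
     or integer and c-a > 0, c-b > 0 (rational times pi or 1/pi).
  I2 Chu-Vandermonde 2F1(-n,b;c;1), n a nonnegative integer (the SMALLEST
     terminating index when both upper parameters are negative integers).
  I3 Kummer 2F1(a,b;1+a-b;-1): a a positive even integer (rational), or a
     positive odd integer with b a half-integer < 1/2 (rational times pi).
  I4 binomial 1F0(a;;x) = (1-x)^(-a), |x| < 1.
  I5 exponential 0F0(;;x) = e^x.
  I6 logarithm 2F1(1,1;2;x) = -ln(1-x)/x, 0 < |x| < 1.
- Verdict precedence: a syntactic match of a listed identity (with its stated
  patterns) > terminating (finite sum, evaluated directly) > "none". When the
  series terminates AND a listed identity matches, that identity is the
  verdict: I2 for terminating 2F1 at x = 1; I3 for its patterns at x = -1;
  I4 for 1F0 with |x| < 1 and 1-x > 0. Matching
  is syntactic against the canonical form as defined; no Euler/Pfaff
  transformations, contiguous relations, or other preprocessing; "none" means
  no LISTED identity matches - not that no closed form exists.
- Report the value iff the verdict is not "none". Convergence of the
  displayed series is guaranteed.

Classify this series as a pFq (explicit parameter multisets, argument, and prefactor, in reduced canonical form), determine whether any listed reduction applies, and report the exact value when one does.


x = 3/7 here; the reduced form reads 2F1, upper {-10, 1/4}, lower {-5/2}, C = -5/4. Verdict: terminating - upper parameter -10 makes this a finite sum (last index 10), evaluated exactly. Sum: -1568534750855/1157018619904.

Key observation: with t_0 = -5/4, the expanded ratio factors over Q; prefactor -5/4, roots give parameters.
Term ratio: r(k) = (3/7) * (k-10) (k+1/4) / [(k-5/2) (k+1)] - poly over poly, x = (3/7) from leading terms; C = -5/4 at k = 0.


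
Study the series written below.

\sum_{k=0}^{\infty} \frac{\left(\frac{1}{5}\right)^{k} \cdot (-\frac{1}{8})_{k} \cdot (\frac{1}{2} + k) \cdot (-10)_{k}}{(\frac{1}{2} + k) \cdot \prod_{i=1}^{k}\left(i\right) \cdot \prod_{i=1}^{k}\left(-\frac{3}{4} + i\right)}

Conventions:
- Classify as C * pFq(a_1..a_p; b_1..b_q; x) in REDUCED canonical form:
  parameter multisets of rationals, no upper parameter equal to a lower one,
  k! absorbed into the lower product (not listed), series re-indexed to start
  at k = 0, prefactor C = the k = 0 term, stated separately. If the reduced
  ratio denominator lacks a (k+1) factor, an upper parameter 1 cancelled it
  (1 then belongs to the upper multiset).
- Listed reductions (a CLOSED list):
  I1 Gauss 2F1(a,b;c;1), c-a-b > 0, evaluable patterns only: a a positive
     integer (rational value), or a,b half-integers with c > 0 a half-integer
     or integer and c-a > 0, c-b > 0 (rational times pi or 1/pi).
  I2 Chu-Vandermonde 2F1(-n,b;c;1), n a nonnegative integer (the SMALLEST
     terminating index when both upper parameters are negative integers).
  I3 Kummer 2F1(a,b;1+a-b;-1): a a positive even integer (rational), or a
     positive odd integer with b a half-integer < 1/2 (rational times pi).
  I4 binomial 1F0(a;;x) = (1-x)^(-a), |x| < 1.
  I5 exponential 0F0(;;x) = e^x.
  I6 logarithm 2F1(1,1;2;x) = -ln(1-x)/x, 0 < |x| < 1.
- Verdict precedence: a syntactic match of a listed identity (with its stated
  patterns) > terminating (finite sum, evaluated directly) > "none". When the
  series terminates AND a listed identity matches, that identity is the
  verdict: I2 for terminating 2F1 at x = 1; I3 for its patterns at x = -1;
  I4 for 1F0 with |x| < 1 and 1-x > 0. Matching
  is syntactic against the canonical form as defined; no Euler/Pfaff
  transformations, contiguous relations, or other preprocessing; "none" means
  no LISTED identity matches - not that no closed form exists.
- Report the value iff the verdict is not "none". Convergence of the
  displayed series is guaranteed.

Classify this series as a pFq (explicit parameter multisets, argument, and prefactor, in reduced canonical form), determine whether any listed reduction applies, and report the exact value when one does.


Prefactor 1, argument \frac{1}{5}: 2F1 with upper {-10, -\frac{1}{8}} over lower {\frac{1}{4}}. Verdict: terminating - the sum ends at index 10 because -10 is a negative integer; exact evaluation follows. Hence: \frac{18729191492599629}{11856650000000000}.

First insight: x = \frac{1}{5} and the product of the first k integers (C = 1, x = 1/5) is k!.
Step ratio: r(k) = \frac{1}{5} * (k-10) (k-\frac{1}{8}) / [(k+\frac{1}{4}) (k+1)] - rational in k, leading ratio \frac{1}{5}; with t_0 = 1, classification follows.


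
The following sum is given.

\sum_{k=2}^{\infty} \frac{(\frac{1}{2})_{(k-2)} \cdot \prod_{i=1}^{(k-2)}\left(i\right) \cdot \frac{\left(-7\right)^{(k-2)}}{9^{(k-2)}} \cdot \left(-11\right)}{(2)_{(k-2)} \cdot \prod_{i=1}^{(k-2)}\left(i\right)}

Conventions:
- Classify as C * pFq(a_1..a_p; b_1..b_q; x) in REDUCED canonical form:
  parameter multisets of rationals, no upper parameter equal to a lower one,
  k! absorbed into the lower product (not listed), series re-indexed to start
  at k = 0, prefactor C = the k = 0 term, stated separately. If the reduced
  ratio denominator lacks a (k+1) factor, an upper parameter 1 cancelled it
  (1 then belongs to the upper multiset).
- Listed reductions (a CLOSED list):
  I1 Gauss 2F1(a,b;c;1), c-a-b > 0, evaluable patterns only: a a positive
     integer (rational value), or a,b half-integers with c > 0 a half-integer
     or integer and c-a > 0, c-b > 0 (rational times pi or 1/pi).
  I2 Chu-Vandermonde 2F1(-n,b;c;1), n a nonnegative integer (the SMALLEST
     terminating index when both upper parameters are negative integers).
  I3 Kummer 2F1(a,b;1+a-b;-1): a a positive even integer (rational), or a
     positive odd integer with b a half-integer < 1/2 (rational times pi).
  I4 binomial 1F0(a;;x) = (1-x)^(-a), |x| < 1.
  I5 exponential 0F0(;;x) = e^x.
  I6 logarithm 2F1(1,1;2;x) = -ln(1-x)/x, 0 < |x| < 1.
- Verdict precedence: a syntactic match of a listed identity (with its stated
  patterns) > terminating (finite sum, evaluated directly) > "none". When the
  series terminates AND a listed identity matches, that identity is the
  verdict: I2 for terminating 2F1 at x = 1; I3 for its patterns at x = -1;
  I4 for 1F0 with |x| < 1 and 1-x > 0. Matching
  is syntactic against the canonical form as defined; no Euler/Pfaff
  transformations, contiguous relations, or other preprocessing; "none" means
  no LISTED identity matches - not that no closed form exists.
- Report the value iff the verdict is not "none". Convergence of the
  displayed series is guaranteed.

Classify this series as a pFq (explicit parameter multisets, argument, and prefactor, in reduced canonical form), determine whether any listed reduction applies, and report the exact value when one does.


This is -11 * 2F1(\frac{1}{2}, 1; 2; -\frac{7}{9}) in reduced canonical form. Verdict: none - at argument -\frac{7}{9} the multisets {\frac{1}{2}, 1} ; {2} match no listed identity.

The tell: with t_0 = -11, the two geometric factors (C = -11) combine into one argument.
Consecutive-term ratio: r(k) = -\frac{7}{9} * (k+\frac{1}{2}) (k+1) / [(k+2) (k+1)] - rational in k. x = -\frac{7}{9}; t_0 = -11; negate the roots.
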